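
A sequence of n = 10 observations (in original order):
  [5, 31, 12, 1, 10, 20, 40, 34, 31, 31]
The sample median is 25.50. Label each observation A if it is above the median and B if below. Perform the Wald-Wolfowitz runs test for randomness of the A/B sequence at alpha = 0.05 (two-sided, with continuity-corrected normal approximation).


Step 1: Compute median = 25.50; label A = above, B = below.
Labels in order: BABBBBAAAA  (n_A = 5, n_B = 5)
Step 2: Count runs R = 4.
Step 3: Under H0 (random ordering), E[R] = 2*n_A*n_B/(n_A+n_B) + 1 = 2*5*5/10 + 1 = 6.0000.
        Var[R] = 2*n_A*n_B*(2*n_A*n_B - n_A - n_B) / ((n_A+n_B)^2 * (n_A+n_B-1)) = 2000/900 = 2.2222.
        SD[R] = 1.4907.
Step 4: Continuity-corrected z = (R + 0.5 - E[R]) / SD[R] = (4 + 0.5 - 6.0000) / 1.4907 = -1.0062.
Step 5: Two-sided p-value via normal approximation = 2*(1 - Phi(|z|)) = 0.314305.
Step 6: alpha = 0.05. fail to reject H0.

R = 4, z = -1.0062, p = 0.314305, fail to reject H0.


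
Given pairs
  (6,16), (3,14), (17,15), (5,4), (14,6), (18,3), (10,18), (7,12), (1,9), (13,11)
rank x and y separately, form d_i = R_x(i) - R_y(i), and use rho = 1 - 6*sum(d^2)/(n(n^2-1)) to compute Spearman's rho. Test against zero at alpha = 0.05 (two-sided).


Step 1: Rank x and y separately (midranks; no ties here).
rank(x): 6->4, 3->2, 17->9, 5->3, 14->8, 18->10, 10->6, 7->5, 1->1, 13->7
rank(y): 16->9, 14->7, 15->8, 4->2, 6->3, 3->1, 18->10, 12->6, 9->4, 11->5
Step 2: d_i = R_x(i) - R_y(i); compute d_i^2.
  (4-9)^2=25, (2-7)^2=25, (9-8)^2=1, (3-2)^2=1, (8-3)^2=25, (10-1)^2=81, (6-10)^2=16, (5-6)^2=1, (1-4)^2=9, (7-5)^2=4
sum(d^2) = 188.
Step 3: rho = 1 - 6*188 / (10*(10^2 - 1)) = 1 - 1128/990 = -0.139394.
Step 4: Under H0, t = rho * sqrt((n-2)/(1-rho^2)) = -0.3982 ~ t(8).
Step 5: Two-sided p-value from the t-distribution with 8 df = 0.700932.
Step 6: alpha = 0.05. fail to reject H0.

rho = -0.1394, p = 0.700932, fail to reject H0 at alpha = 0.05.


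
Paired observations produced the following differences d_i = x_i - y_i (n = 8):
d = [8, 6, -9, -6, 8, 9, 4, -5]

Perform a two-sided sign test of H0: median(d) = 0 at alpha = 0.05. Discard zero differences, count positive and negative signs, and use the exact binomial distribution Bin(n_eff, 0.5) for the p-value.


Step 1: Discard zero differences. Original n = 8; n_eff = number of nonzero differences = 8.
Nonzero differences (with sign): +8, +6, -9, -6, +8, +9, +4, -5
Step 2: Count signs: positive = 5, negative = 3.
Step 3: Under H0: P(positive) = 0.5, so the number of positives S ~ Bin(8, 0.5).
Step 4: Two-sided exact p-value = sum of Bin(8,0.5) probabilities at or below the observed probability = 0.726562.
Step 5: alpha = 0.05. fail to reject H0.

n_eff = 8, pos = 5, neg = 3, p = 0.726562, fail to reject H0.


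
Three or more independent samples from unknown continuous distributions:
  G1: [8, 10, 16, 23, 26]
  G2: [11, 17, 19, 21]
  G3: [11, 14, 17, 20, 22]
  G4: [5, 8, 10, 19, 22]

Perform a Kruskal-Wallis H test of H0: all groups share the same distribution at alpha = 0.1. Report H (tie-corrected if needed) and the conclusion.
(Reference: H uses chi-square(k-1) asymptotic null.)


Step 1: Combine all N = 19 observations and assign midranks.
sorted (value, group, rank): (5,G4,1), (8,G1,2.5), (8,G4,2.5), (10,G1,4.5), (10,G4,4.5), (11,G2,6.5), (11,G3,6.5), (14,G3,8), (16,G1,9), (17,G2,10.5), (17,G3,10.5), (19,G2,12.5), (19,G4,12.5), (20,G3,14), (21,G2,15), (22,G3,16.5), (22,G4,16.5), (23,G1,18), (26,G1,19)
Step 2: Sum ranks within each group.
R_1 = 53 (n_1 = 5)
R_2 = 44.5 (n_2 = 4)
R_3 = 55.5 (n_3 = 5)
R_4 = 37 (n_4 = 5)
Step 3: H = 12/(N(N+1)) * sum(R_i^2/n_i) - 3(N+1)
     = 12/(19*20) * (53^2/5 + 44.5^2/4 + 55.5^2/5 + 37^2/5) - 3*20
     = 0.031579 * 1946.71 - 60
     = 1.475132.
Step 4: Ties present; correction factor C = 1 - 36/(19^3 - 19) = 0.994737. Corrected H = 1.475132 / 0.994737 = 1.482937.
Step 5: Under H0, H ~ chi^2(3); p-value = 0.686214.
Step 6: alpha = 0.1. fail to reject H0.

H = 1.4829, df = 3, p = 0.686214, fail to reject H0.


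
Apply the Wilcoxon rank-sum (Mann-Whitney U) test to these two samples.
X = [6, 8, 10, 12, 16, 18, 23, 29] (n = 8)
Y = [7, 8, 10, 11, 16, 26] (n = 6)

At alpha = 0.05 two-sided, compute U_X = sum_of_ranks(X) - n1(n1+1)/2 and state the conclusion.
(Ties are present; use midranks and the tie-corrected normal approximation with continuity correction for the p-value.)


Step 1: Combine and sort all 14 observations; assign midranks.
sorted (value, group): (6,X), (7,Y), (8,X), (8,Y), (10,X), (10,Y), (11,Y), (12,X), (16,X), (16,Y), (18,X), (23,X), (26,Y), (29,X)
ranks: 6->1, 7->2, 8->3.5, 8->3.5, 10->5.5, 10->5.5, 11->7, 12->8, 16->9.5, 16->9.5, 18->11, 23->12, 26->13, 29->14
Step 2: Rank sum for X: R1 = 1 + 3.5 + 5.5 + 8 + 9.5 + 11 + 12 + 14 = 64.5.
Step 3: U_X = R1 - n1(n1+1)/2 = 64.5 - 8*9/2 = 64.5 - 36 = 28.5.
       U_Y = n1*n2 - U_X = 48 - 28.5 = 19.5.
Step 4: Ties are present, so use the tie-corrected normal approximation (with continuity correction) for the p-value.
Step 5: p-value = 0.604382; compare to alpha = 0.05. fail to reject H0.

U_X = 28.5, p = 0.604382, fail to reject H0 at alpha = 0.05.


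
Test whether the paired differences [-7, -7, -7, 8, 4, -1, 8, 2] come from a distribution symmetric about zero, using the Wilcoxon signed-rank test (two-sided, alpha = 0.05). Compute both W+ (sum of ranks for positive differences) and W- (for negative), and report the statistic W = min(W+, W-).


Step 1: Drop any zero differences (none here) and take |d_i|.
|d| = [7, 7, 7, 8, 4, 1, 8, 2]
Step 2: Midrank |d_i| (ties get averaged ranks).
ranks: |7|->5, |7|->5, |7|->5, |8|->7.5, |4|->3, |1|->1, |8|->7.5, |2|->2
Step 3: Attach original signs; sum ranks with positive sign and with negative sign.
W+ = 7.5 + 3 + 7.5 + 2 = 20
W- = 5 + 5 + 5 + 1 = 16
(Check: W+ + W- = 36 should equal n(n+1)/2 = 36.)
Step 4: Test statistic W = min(W+, W-) = 16.
Step 5: Ties in |d|, so use the tie-corrected normal approximation.
        E[W] = n(n+1)/4 = 8*9/4 = 18.
        Tie groups: |d|=7 (t=3), |d|=8 (t=2); sum(t^3 - t) = 30.
        Var[W] = n(n+1)(2n+1)/24 - sum(t^3-t)/48 = 1224/24 - 30/48 = 50.375.
        z = (W - E[W]) / sqrt(Var[W]) = (16 - 18) / 7.0975 = -0.2818.
        Two-sided p = 2*Phi(z) = 0.778106.
Step 6: alpha = 0.05. fail to reject H0.

W+ = 20, W- = 16, W = min = 16, p = 0.778106, fail to reject H0.


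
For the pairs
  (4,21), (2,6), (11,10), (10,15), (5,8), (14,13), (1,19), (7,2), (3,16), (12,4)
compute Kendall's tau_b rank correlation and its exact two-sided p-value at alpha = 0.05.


Step 1: Enumerate the 45 unordered pairs (i,j) with i<j and classify each by sign(x_j-x_i) * sign(y_j-y_i).
  (1,2):dx=-2,dy=-15->C; (1,3):dx=+7,dy=-11->D; (1,4):dx=+6,dy=-6->D; (1,5):dx=+1,dy=-13->D
  (1,6):dx=+10,dy=-8->D; (1,7):dx=-3,dy=-2->C; (1,8):dx=+3,dy=-19->D; (1,9):dx=-1,dy=-5->C
  (1,10):dx=+8,dy=-17->D; (2,3):dx=+9,dy=+4->C; (2,4):dx=+8,dy=+9->C; (2,5):dx=+3,dy=+2->C
  (2,6):dx=+12,dy=+7->C; (2,7):dx=-1,dy=+13->D; (2,8):dx=+5,dy=-4->D; (2,9):dx=+1,dy=+10->C
  (2,10):dx=+10,dy=-2->D; (3,4):dx=-1,dy=+5->D; (3,5):dx=-6,dy=-2->C; (3,6):dx=+3,dy=+3->C
  (3,7):dx=-10,dy=+9->D; (3,8):dx=-4,dy=-8->C; (3,9):dx=-8,dy=+6->D; (3,10):dx=+1,dy=-6->D
  (4,5):dx=-5,dy=-7->C; (4,6):dx=+4,dy=-2->D; (4,7):dx=-9,dy=+4->D; (4,8):dx=-3,dy=-13->C
  (4,9):dx=-7,dy=+1->D; (4,10):dx=+2,dy=-11->D; (5,6):dx=+9,dy=+5->C; (5,7):dx=-4,dy=+11->D
  (5,8):dx=+2,dy=-6->D; (5,9):dx=-2,dy=+8->D; (5,10):dx=+7,dy=-4->D; (6,7):dx=-13,dy=+6->D
  (6,8):dx=-7,dy=-11->C; (6,9):dx=-11,dy=+3->D; (6,10):dx=-2,dy=-9->C; (7,8):dx=+6,dy=-17->D
  (7,9):dx=+2,dy=-3->D; (7,10):dx=+11,dy=-15->D; (8,9):dx=-4,dy=+14->D; (8,10):dx=+5,dy=+2->C
  (9,10):dx=+9,dy=-12->D
Step 2: C = 17, D = 28, total pairs = 45.
Step 3: tau = (C - D)/(n(n-1)/2) = (17 - 28)/45 = -0.244444.
Step 4: Exact two-sided p-value (enumerate n! = 3628800 permutations of y under H0): p = 0.380720.
Step 5: alpha = 0.05. fail to reject H0.

tau_b = -0.2444 (C=17, D=28), p = 0.380720, fail to reject H0.


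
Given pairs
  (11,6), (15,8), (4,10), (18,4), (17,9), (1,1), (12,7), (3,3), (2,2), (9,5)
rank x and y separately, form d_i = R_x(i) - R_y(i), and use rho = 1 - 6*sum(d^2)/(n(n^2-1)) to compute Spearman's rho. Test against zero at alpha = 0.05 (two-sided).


Step 1: Rank x and y separately (midranks; no ties here).
rank(x): 11->6, 15->8, 4->4, 18->10, 17->9, 1->1, 12->7, 3->3, 2->2, 9->5
rank(y): 6->6, 8->8, 10->10, 4->4, 9->9, 1->1, 7->7, 3->3, 2->2, 5->5
Step 2: d_i = R_x(i) - R_y(i); compute d_i^2.
  (6-6)^2=0, (8-8)^2=0, (4-10)^2=36, (10-4)^2=36, (9-9)^2=0, (1-1)^2=0, (7-7)^2=0, (3-3)^2=0, (2-2)^2=0, (5-5)^2=0
sum(d^2) = 72.
Step 3: rho = 1 - 6*72 / (10*(10^2 - 1)) = 1 - 432/990 = 0.563636.
Step 4: Under H0, t = rho * sqrt((n-2)/(1-rho^2)) = 1.9300 ~ t(8).
Step 5: Two-sided p-value from the t-distribution with 8 df = 0.089724.
Step 6: alpha = 0.05. fail to reject H0.

rho = 0.5636, p = 0.089724, fail to reject H0 at alpha = 0.05.


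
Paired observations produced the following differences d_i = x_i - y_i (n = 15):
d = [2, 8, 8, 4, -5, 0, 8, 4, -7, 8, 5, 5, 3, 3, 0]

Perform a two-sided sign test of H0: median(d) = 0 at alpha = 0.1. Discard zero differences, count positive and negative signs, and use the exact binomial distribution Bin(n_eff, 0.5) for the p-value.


Step 1: Discard zero differences. Original n = 15; n_eff = number of nonzero differences = 13.
Nonzero differences (with sign): +2, +8, +8, +4, -5, +8, +4, -7, +8, +5, +5, +3, +3
Step 2: Count signs: positive = 11, negative = 2.
Step 3: Under H0: P(positive) = 0.5, so the number of positives S ~ Bin(13, 0.5).
Step 4: Two-sided exact p-value = sum of Bin(13,0.5) probabilities at or below the observed probability = 0.022461.
Step 5: alpha = 0.1. reject H0.

n_eff = 13, pos = 11, neg = 2, p = 0.022461, reject H0.


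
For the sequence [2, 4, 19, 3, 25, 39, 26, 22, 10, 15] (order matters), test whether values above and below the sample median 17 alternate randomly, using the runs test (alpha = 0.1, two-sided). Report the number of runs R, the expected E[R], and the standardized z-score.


Step 1: Compute median = 17; label A = above, B = below.
Labels in order: BBABAAAABB  (n_A = 5, n_B = 5)
Step 2: Count runs R = 5.
Step 3: Under H0 (random ordering), E[R] = 2*n_A*n_B/(n_A+n_B) + 1 = 2*5*5/10 + 1 = 6.0000.
        Var[R] = 2*n_A*n_B*(2*n_A*n_B - n_A - n_B) / ((n_A+n_B)^2 * (n_A+n_B-1)) = 2000/900 = 2.2222.
        SD[R] = 1.4907.
Step 4: Continuity-corrected z = (R + 0.5 - E[R]) / SD[R] = (5 + 0.5 - 6.0000) / 1.4907 = -0.3354.
Step 5: Two-sided p-value via normal approximation = 2*(1 - Phi(|z|)) = 0.737316.
Step 6: alpha = 0.1. fail to reject H0.

R = 5, z = -0.3354, p = 0.737316, fail to reject H0.


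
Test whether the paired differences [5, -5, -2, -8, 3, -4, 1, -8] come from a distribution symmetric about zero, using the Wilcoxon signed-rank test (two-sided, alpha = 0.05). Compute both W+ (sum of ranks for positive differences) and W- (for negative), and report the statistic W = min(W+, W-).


Step 1: Drop any zero differences (none here) and take |d_i|.
|d| = [5, 5, 2, 8, 3, 4, 1, 8]
Step 2: Midrank |d_i| (ties get averaged ranks).
ranks: |5|->5.5, |5|->5.5, |2|->2, |8|->7.5, |3|->3, |4|->4, |1|->1, |8|->7.5
Step 3: Attach original signs; sum ranks with positive sign and with negative sign.
W+ = 5.5 + 3 + 1 = 9.5
W- = 5.5 + 2 + 7.5 + 4 + 7.5 = 26.5
(Check: W+ + W- = 36 should equal n(n+1)/2 = 36.)
Step 4: Test statistic W = min(W+, W-) = 9.5.
Step 5: Ties in |d|, so use the tie-corrected normal approximation.
        E[W] = n(n+1)/4 = 8*9/4 = 18.
        Tie groups: |d|=5 (t=2), |d|=8 (t=2); sum(t^3 - t) = 12.
        Var[W] = n(n+1)(2n+1)/24 - sum(t^3-t)/48 = 1224/24 - 12/48 = 50.75.
        z = (W - E[W]) / sqrt(Var[W]) = (9.5 - 18) / 7.1239 = -1.1932.
        Two-sided p = 2*Phi(z) = 0.232804.
Step 6: alpha = 0.05. fail to reject H0.

W+ = 9.5, W- = 26.5, W = min = 9.5, p = 0.232804, fail to reject H0.


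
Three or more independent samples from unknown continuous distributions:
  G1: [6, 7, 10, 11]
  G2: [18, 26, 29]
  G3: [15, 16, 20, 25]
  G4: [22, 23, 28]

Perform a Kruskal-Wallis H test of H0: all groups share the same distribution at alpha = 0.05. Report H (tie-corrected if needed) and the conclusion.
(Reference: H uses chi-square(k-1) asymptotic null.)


Step 1: Combine all N = 14 observations and assign midranks.
sorted (value, group, rank): (6,G1,1), (7,G1,2), (10,G1,3), (11,G1,4), (15,G3,5), (16,G3,6), (18,G2,7), (20,G3,8), (22,G4,9), (23,G4,10), (25,G3,11), (26,G2,12), (28,G4,13), (29,G2,14)
Step 2: Sum ranks within each group.
R_1 = 10 (n_1 = 4)
R_2 = 33 (n_2 = 3)
R_3 = 30 (n_3 = 4)
R_4 = 32 (n_4 = 3)
Step 3: H = 12/(N(N+1)) * sum(R_i^2/n_i) - 3(N+1)
     = 12/(14*15) * (10^2/4 + 33^2/3 + 30^2/4 + 32^2/3) - 3*15
     = 0.057143 * 954.333 - 45
     = 9.533333.
Step 4: No ties, so H is used without correction.
Step 5: Under H0, H ~ chi^2(3); p-value = 0.022979.
Step 6: alpha = 0.05. reject H0.

H = 9.5333, df = 3, p = 0.022979, reject H0.


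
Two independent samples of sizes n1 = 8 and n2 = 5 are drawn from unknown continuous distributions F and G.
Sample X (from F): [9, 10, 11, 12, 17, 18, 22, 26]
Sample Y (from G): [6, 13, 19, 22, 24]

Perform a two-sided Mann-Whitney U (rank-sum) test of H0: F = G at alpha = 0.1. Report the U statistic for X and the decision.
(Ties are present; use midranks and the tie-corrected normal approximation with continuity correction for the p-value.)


Step 1: Combine and sort all 13 observations; assign midranks.
sorted (value, group): (6,Y), (9,X), (10,X), (11,X), (12,X), (13,Y), (17,X), (18,X), (19,Y), (22,X), (22,Y), (24,Y), (26,X)
ranks: 6->1, 9->2, 10->3, 11->4, 12->5, 13->6, 17->7, 18->8, 19->9, 22->10.5, 22->10.5, 24->12, 26->13
Step 2: Rank sum for X: R1 = 2 + 3 + 4 + 5 + 7 + 8 + 10.5 + 13 = 52.5.
Step 3: U_X = R1 - n1(n1+1)/2 = 52.5 - 8*9/2 = 52.5 - 36 = 16.5.
       U_Y = n1*n2 - U_X = 40 - 16.5 = 23.5.
Step 4: Ties are present, so use the tie-corrected normal approximation (with continuity correction) for the p-value.
Step 5: p-value = 0.660111; compare to alpha = 0.1. fail to reject H0.

U_X = 16.5, p = 0.660111, fail to reject H0 at alpha = 0.1.


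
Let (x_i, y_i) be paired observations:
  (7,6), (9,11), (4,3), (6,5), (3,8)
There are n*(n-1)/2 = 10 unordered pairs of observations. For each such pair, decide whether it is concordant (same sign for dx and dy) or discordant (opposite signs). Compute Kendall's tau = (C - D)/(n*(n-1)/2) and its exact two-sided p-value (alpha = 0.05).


Step 1: Enumerate the 10 unordered pairs (i,j) with i<j and classify each by sign(x_j-x_i) * sign(y_j-y_i).
  (1,2):dx=+2,dy=+5->C; (1,3):dx=-3,dy=-3->C; (1,4):dx=-1,dy=-1->C; (1,5):dx=-4,dy=+2->D
  (2,3):dx=-5,dy=-8->C; (2,4):dx=-3,dy=-6->C; (2,5):dx=-6,dy=-3->C; (3,4):dx=+2,dy=+2->C
  (3,5):dx=-1,dy=+5->D; (4,5):dx=-3,dy=+3->D
Step 2: C = 7, D = 3, total pairs = 10.
Step 3: tau = (C - D)/(n(n-1)/2) = (7 - 3)/10 = 0.400000.
Step 4: Exact two-sided p-value (enumerate n! = 120 permutations of y under H0): p = 0.483333.
Step 5: alpha = 0.05. fail to reject H0.

tau_b = 0.4000 (C=7, D=3), p = 0.483333, fail to reject H0.


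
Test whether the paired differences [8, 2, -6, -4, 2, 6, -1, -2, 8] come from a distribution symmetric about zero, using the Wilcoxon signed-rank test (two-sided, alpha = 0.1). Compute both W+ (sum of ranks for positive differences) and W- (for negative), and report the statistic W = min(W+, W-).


Step 1: Drop any zero differences (none here) and take |d_i|.
|d| = [8, 2, 6, 4, 2, 6, 1, 2, 8]
Step 2: Midrank |d_i| (ties get averaged ranks).
ranks: |8|->8.5, |2|->3, |6|->6.5, |4|->5, |2|->3, |6|->6.5, |1|->1, |2|->3, |8|->8.5
Step 3: Attach original signs; sum ranks with positive sign and with negative sign.
W+ = 8.5 + 3 + 3 + 6.5 + 8.5 = 29.5
W- = 6.5 + 5 + 1 + 3 = 15.5
(Check: W+ + W- = 45 should equal n(n+1)/2 = 45.)
Step 4: Test statistic W = min(W+, W-) = 15.5.
Step 5: Ties in |d|, so use the tie-corrected normal approximation.
        E[W] = n(n+1)/4 = 9*10/4 = 22.5.
        Tie groups: |d|=2 (t=3), |d|=6 (t=2), |d|=8 (t=2); sum(t^3 - t) = 36.
        Var[W] = n(n+1)(2n+1)/24 - sum(t^3-t)/48 = 1710/24 - 36/48 = 70.5.
        z = (W - E[W]) / sqrt(Var[W]) = (15.5 - 22.5) / 8.3964 = -0.8337.
        Two-sided p = 2*Phi(z) = 0.404457.
Step 6: alpha = 0.1. fail to reject H0.

W+ = 29.5, W- = 15.5, W = min = 15.5, p = 0.404457, fail to reject H0.


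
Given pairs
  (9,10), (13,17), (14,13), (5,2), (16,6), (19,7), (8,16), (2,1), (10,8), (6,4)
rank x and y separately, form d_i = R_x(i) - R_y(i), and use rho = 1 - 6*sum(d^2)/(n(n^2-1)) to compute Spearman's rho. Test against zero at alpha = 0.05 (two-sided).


Step 1: Rank x and y separately (midranks; no ties here).
rank(x): 9->5, 13->7, 14->8, 5->2, 16->9, 19->10, 8->4, 2->1, 10->6, 6->3
rank(y): 10->7, 17->10, 13->8, 2->2, 6->4, 7->5, 16->9, 1->1, 8->6, 4->3
Step 2: d_i = R_x(i) - R_y(i); compute d_i^2.
  (5-7)^2=4, (7-10)^2=9, (8-8)^2=0, (2-2)^2=0, (9-4)^2=25, (10-5)^2=25, (4-9)^2=25, (1-1)^2=0, (6-6)^2=0, (3-3)^2=0
sum(d^2) = 88.
Step 3: rho = 1 - 6*88 / (10*(10^2 - 1)) = 1 - 528/990 = 0.466667.
Step 4: Under H0, t = rho * sqrt((n-2)/(1-rho^2)) = 1.4924 ~ t(8).
Step 5: Two-sided p-value from the t-distribution with 8 df = 0.173939.
Step 6: alpha = 0.05. fail to reject H0.

rho = 0.4667, p = 0.173939, fail to reject H0 at alpha = 0.05.


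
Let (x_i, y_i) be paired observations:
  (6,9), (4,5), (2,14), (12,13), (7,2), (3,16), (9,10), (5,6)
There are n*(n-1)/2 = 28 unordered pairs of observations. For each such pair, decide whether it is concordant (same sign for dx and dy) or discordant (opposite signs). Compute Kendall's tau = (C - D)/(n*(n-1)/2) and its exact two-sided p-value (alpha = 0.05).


Step 1: Enumerate the 28 unordered pairs (i,j) with i<j and classify each by sign(x_j-x_i) * sign(y_j-y_i).
  (1,2):dx=-2,dy=-4->C; (1,3):dx=-4,dy=+5->D; (1,4):dx=+6,dy=+4->C; (1,5):dx=+1,dy=-7->D
  (1,6):dx=-3,dy=+7->D; (1,7):dx=+3,dy=+1->C; (1,8):dx=-1,dy=-3->C; (2,3):dx=-2,dy=+9->D
  (2,4):dx=+8,dy=+8->C; (2,5):dx=+3,dy=-3->D; (2,6):dx=-1,dy=+11->D; (2,7):dx=+5,dy=+5->C
  (2,8):dx=+1,dy=+1->C; (3,4):dx=+10,dy=-1->D; (3,5):dx=+5,dy=-12->D; (3,6):dx=+1,dy=+2->C
  (3,7):dx=+7,dy=-4->D; (3,8):dx=+3,dy=-8->D; (4,5):dx=-5,dy=-11->C; (4,6):dx=-9,dy=+3->D
  (4,7):dx=-3,dy=-3->C; (4,8):dx=-7,dy=-7->C; (5,6):dx=-4,dy=+14->D; (5,7):dx=+2,dy=+8->C
  (5,8):dx=-2,dy=+4->D; (6,7):dx=+6,dy=-6->D; (6,8):dx=+2,dy=-10->D; (7,8):dx=-4,dy=-4->C
Step 2: C = 13, D = 15, total pairs = 28.
Step 3: tau = (C - D)/(n(n-1)/2) = (13 - 15)/28 = -0.071429.
Step 4: Exact two-sided p-value (enumerate n! = 40320 permutations of y under H0): p = 0.904861.
Step 5: alpha = 0.05. fail to reject H0.

tau_b = -0.0714 (C=13, D=15), p = 0.904861, fail to reject H0.


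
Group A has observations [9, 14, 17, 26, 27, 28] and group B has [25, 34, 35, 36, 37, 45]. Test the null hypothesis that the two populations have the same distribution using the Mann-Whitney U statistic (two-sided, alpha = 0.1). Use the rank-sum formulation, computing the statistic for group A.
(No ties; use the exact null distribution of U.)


Step 1: Combine and sort all 12 observations; assign midranks.
sorted (value, group): (9,X), (14,X), (17,X), (25,Y), (26,X), (27,X), (28,X), (34,Y), (35,Y), (36,Y), (37,Y), (45,Y)
ranks: 9->1, 14->2, 17->3, 25->4, 26->5, 27->6, 28->7, 34->8, 35->9, 36->10, 37->11, 45->12
Step 2: Rank sum for X: R1 = 1 + 2 + 3 + 5 + 6 + 7 = 24.
Step 3: U_X = R1 - n1(n1+1)/2 = 24 - 6*7/2 = 24 - 21 = 3.
       U_Y = n1*n2 - U_X = 36 - 3 = 33.
Step 4: No ties, so the exact null distribution of U (based on enumerating the C(12,6) = 924 equally likely rank assignments) gives the two-sided p-value.
Step 5: p-value = 0.015152; compare to alpha = 0.1. reject H0.

U_X = 3, p = 0.015152, reject H0 at alpha = 0.1.


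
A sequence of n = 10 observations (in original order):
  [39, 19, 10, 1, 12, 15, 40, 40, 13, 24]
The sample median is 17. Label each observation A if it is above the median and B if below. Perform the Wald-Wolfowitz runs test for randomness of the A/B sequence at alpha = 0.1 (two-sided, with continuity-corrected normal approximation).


Step 1: Compute median = 17; label A = above, B = below.
Labels in order: AABBBBAABA  (n_A = 5, n_B = 5)
Step 2: Count runs R = 5.
Step 3: Under H0 (random ordering), E[R] = 2*n_A*n_B/(n_A+n_B) + 1 = 2*5*5/10 + 1 = 6.0000.
        Var[R] = 2*n_A*n_B*(2*n_A*n_B - n_A - n_B) / ((n_A+n_B)^2 * (n_A+n_B-1)) = 2000/900 = 2.2222.
        SD[R] = 1.4907.
Step 4: Continuity-corrected z = (R + 0.5 - E[R]) / SD[R] = (5 + 0.5 - 6.0000) / 1.4907 = -0.3354.
Step 5: Two-sided p-value via normal approximation = 2*(1 - Phi(|z|)) = 0.737316.
Step 6: alpha = 0.1. fail to reject H0.

R = 5, z = -0.3354, p = 0.737316, fail to reject H0.


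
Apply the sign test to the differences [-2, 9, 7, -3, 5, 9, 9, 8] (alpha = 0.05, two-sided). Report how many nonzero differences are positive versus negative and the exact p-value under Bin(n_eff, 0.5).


Step 1: Discard zero differences. Original n = 8; n_eff = number of nonzero differences = 8.
Nonzero differences (with sign): -2, +9, +7, -3, +5, +9, +9, +8
Step 2: Count signs: positive = 6, negative = 2.
Step 3: Under H0: P(positive) = 0.5, so the number of positives S ~ Bin(8, 0.5).
Step 4: Two-sided exact p-value = sum of Bin(8,0.5) probabilities at or below the observed probability = 0.289062.
Step 5: alpha = 0.05. fail to reject H0.

n_eff = 8, pos = 6, neg = 2, p = 0.289062, fail to reject H0.


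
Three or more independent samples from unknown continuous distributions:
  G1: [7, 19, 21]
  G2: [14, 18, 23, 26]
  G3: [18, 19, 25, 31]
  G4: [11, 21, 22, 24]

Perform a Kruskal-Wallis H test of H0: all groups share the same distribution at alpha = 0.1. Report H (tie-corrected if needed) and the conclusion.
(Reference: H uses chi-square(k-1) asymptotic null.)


Step 1: Combine all N = 15 observations and assign midranks.
sorted (value, group, rank): (7,G1,1), (11,G4,2), (14,G2,3), (18,G2,4.5), (18,G3,4.5), (19,G1,6.5), (19,G3,6.5), (21,G1,8.5), (21,G4,8.5), (22,G4,10), (23,G2,11), (24,G4,12), (25,G3,13), (26,G2,14), (31,G3,15)
Step 2: Sum ranks within each group.
R_1 = 16 (n_1 = 3)
R_2 = 32.5 (n_2 = 4)
R_3 = 39 (n_3 = 4)
R_4 = 32.5 (n_4 = 4)
Step 3: H = 12/(N(N+1)) * sum(R_i^2/n_i) - 3(N+1)
     = 12/(15*16) * (16^2/3 + 32.5^2/4 + 39^2/4 + 32.5^2/4) - 3*16
     = 0.050000 * 993.708 - 48
     = 1.685417.
Step 4: Ties present; correction factor C = 1 - 18/(15^3 - 15) = 0.994643. Corrected H = 1.685417 / 0.994643 = 1.694494.
Step 5: Under H0, H ~ chi^2(3); p-value = 0.638159.
Step 6: alpha = 0.1. fail to reject H0.

H = 1.6945, df = 3, p = 0.638159, fail to reject H0.


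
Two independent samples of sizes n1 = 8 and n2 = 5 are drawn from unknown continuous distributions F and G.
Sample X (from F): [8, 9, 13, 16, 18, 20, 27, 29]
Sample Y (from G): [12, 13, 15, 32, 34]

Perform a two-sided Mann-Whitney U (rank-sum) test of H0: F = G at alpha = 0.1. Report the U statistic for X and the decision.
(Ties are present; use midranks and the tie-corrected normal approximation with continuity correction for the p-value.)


Step 1: Combine and sort all 13 observations; assign midranks.
sorted (value, group): (8,X), (9,X), (12,Y), (13,X), (13,Y), (15,Y), (16,X), (18,X), (20,X), (27,X), (29,X), (32,Y), (34,Y)
ranks: 8->1, 9->2, 12->3, 13->4.5, 13->4.5, 15->6, 16->7, 18->8, 20->9, 27->10, 29->11, 32->12, 34->13
Step 2: Rank sum for X: R1 = 1 + 2 + 4.5 + 7 + 8 + 9 + 10 + 11 = 52.5.
Step 3: U_X = R1 - n1(n1+1)/2 = 52.5 - 8*9/2 = 52.5 - 36 = 16.5.
       U_Y = n1*n2 - U_X = 40 - 16.5 = 23.5.
Step 4: Ties are present, so use the tie-corrected normal approximation (with continuity correction) for the p-value.
Step 5: p-value = 0.660111; compare to alpha = 0.1. fail to reject H0.

U_X = 16.5, p = 0.660111, fail to reject H0 at alpha = 0.1.


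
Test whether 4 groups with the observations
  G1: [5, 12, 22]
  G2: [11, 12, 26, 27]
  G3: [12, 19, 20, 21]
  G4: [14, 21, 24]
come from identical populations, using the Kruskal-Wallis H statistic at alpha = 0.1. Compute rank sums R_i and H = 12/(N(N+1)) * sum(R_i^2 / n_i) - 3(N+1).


Step 1: Combine all N = 14 observations and assign midranks.
sorted (value, group, rank): (5,G1,1), (11,G2,2), (12,G1,4), (12,G2,4), (12,G3,4), (14,G4,6), (19,G3,7), (20,G3,8), (21,G3,9.5), (21,G4,9.5), (22,G1,11), (24,G4,12), (26,G2,13), (27,G2,14)
Step 2: Sum ranks within each group.
R_1 = 16 (n_1 = 3)
R_2 = 33 (n_2 = 4)
R_3 = 28.5 (n_3 = 4)
R_4 = 27.5 (n_4 = 3)
Step 3: H = 12/(N(N+1)) * sum(R_i^2/n_i) - 3(N+1)
     = 12/(14*15) * (16^2/3 + 33^2/4 + 28.5^2/4 + 27.5^2/3) - 3*15
     = 0.057143 * 812.729 - 45
     = 1.441667.
Step 4: Ties present; correction factor C = 1 - 30/(14^3 - 14) = 0.989011. Corrected H = 1.441667 / 0.989011 = 1.457685.
Step 5: Under H0, H ~ chi^2(3); p-value = 0.692070.
Step 6: alpha = 0.1. fail to reject H0.

H = 1.4577, df = 3, p = 0.692070, fail to reject H0.


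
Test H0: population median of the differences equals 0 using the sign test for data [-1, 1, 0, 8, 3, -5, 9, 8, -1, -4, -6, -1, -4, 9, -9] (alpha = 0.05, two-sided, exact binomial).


Step 1: Discard zero differences. Original n = 15; n_eff = number of nonzero differences = 14.
Nonzero differences (with sign): -1, +1, +8, +3, -5, +9, +8, -1, -4, -6, -1, -4, +9, -9
Step 2: Count signs: positive = 6, negative = 8.
Step 3: Under H0: P(positive) = 0.5, so the number of positives S ~ Bin(14, 0.5).
Step 4: Two-sided exact p-value = sum of Bin(14,0.5) probabilities at or below the observed probability = 0.790527.
Step 5: alpha = 0.05. fail to reject H0.

n_eff = 14, pos = 6, neg = 8, p = 0.790527, fail to reject H0.


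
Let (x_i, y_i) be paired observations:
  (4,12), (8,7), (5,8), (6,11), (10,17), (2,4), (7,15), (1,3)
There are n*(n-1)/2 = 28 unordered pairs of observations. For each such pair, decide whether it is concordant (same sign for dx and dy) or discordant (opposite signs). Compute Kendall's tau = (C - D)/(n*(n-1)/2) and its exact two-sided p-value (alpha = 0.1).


Step 1: Enumerate the 28 unordered pairs (i,j) with i<j and classify each by sign(x_j-x_i) * sign(y_j-y_i).
  (1,2):dx=+4,dy=-5->D; (1,3):dx=+1,dy=-4->D; (1,4):dx=+2,dy=-1->D; (1,5):dx=+6,dy=+5->C
  (1,6):dx=-2,dy=-8->C; (1,7):dx=+3,dy=+3->C; (1,8):dx=-3,dy=-9->C; (2,3):dx=-3,dy=+1->D
  (2,4):dx=-2,dy=+4->D; (2,5):dx=+2,dy=+10->C; (2,6):dx=-6,dy=-3->C; (2,7):dx=-1,dy=+8->D
  (2,8):dx=-7,dy=-4->C; (3,4):dx=+1,dy=+3->C; (3,5):dx=+5,dy=+9->C; (3,6):dx=-3,dy=-4->C
  (3,7):dx=+2,dy=+7->C; (3,8):dx=-4,dy=-5->C; (4,5):dx=+4,dy=+6->C; (4,6):dx=-4,dy=-7->C
  (4,7):dx=+1,dy=+4->C; (4,8):dx=-5,dy=-8->C; (5,6):dx=-8,dy=-13->C; (5,7):dx=-3,dy=-2->C
  (5,8):dx=-9,dy=-14->C; (6,7):dx=+5,dy=+11->C; (6,8):dx=-1,dy=-1->C; (7,8):dx=-6,dy=-12->C
Step 2: C = 22, D = 6, total pairs = 28.
Step 3: tau = (C - D)/(n(n-1)/2) = (22 - 6)/28 = 0.571429.
Step 4: Exact two-sided p-value (enumerate n! = 40320 permutations of y under H0): p = 0.061012.
Step 5: alpha = 0.1. reject H0.

tau_b = 0.5714 (C=22, D=6), p = 0.061012, reject H0.


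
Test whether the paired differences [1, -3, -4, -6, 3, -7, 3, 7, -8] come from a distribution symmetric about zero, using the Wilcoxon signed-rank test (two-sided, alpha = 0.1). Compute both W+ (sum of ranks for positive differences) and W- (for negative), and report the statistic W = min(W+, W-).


Step 1: Drop any zero differences (none here) and take |d_i|.
|d| = [1, 3, 4, 6, 3, 7, 3, 7, 8]
Step 2: Midrank |d_i| (ties get averaged ranks).
ranks: |1|->1, |3|->3, |4|->5, |6|->6, |3|->3, |7|->7.5, |3|->3, |7|->7.5, |8|->9
Step 3: Attach original signs; sum ranks with positive sign and with negative sign.
W+ = 1 + 3 + 3 + 7.5 = 14.5
W- = 3 + 5 + 6 + 7.5 + 9 = 30.5
(Check: W+ + W- = 45 should equal n(n+1)/2 = 45.)
Step 4: Test statistic W = min(W+, W-) = 14.5.
Step 5: Ties in |d|, so use the tie-corrected normal approximation.
        E[W] = n(n+1)/4 = 9*10/4 = 22.5.
        Tie groups: |d|=3 (t=3), |d|=7 (t=2); sum(t^3 - t) = 30.
        Var[W] = n(n+1)(2n+1)/24 - sum(t^3-t)/48 = 1710/24 - 30/48 = 70.625.
        z = (W - E[W]) / sqrt(Var[W]) = (14.5 - 22.5) / 8.4039 = -0.9519.
        Two-sided p = 2*Phi(z) = 0.341126.
Step 6: alpha = 0.1. fail to reject H0.

W+ = 14.5, W- = 30.5, W = min = 14.5, p = 0.341126, fail to reject H0.


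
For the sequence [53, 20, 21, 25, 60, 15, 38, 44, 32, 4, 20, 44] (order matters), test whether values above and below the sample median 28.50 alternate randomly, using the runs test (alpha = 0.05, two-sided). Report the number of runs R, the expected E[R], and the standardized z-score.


Step 1: Compute median = 28.50; label A = above, B = below.
Labels in order: ABBBABAAABBA  (n_A = 6, n_B = 6)
Step 2: Count runs R = 7.
Step 3: Under H0 (random ordering), E[R] = 2*n_A*n_B/(n_A+n_B) + 1 = 2*6*6/12 + 1 = 7.0000.
        Var[R] = 2*n_A*n_B*(2*n_A*n_B - n_A - n_B) / ((n_A+n_B)^2 * (n_A+n_B-1)) = 4320/1584 = 2.7273.
        SD[R] = 1.6514.
Step 4: R = E[R], so z = 0 with no continuity correction.
Step 5: Two-sided p-value via normal approximation = 2*(1 - Phi(|z|)) = 1.000000.
Step 6: alpha = 0.05. fail to reject H0.

R = 7, z = 0.0000, p = 1.000000, fail to reject H0.


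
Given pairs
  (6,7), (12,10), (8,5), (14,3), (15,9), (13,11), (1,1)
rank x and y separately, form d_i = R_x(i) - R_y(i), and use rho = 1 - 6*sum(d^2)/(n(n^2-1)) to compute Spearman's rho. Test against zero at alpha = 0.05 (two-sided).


Step 1: Rank x and y separately (midranks; no ties here).
rank(x): 6->2, 12->4, 8->3, 14->6, 15->7, 13->5, 1->1
rank(y): 7->4, 10->6, 5->3, 3->2, 9->5, 11->7, 1->1
Step 2: d_i = R_x(i) - R_y(i); compute d_i^2.
  (2-4)^2=4, (4-6)^2=4, (3-3)^2=0, (6-2)^2=16, (7-5)^2=4, (5-7)^2=4, (1-1)^2=0
sum(d^2) = 32.
Step 3: rho = 1 - 6*32 / (7*(7^2 - 1)) = 1 - 192/336 = 0.428571.
Step 4: Under H0, t = rho * sqrt((n-2)/(1-rho^2)) = 1.0607 ~ t(5).
Step 5: Two-sided p-value from the t-distribution with 5 df = 0.337368.
Step 6: alpha = 0.05. fail to reject H0.

rho = 0.4286, p = 0.337368, fail to reject H0 at alpha = 0.05.


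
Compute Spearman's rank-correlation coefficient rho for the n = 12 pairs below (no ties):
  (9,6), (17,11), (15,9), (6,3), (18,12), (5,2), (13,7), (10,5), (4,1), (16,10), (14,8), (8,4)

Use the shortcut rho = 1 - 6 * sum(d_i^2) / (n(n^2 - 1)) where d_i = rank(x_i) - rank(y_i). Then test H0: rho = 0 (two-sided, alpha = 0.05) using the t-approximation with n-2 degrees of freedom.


Step 1: Rank x and y separately (midranks; no ties here).
rank(x): 9->5, 17->11, 15->9, 6->3, 18->12, 5->2, 13->7, 10->6, 4->1, 16->10, 14->8, 8->4
rank(y): 6->6, 11->11, 9->9, 3->3, 12->12, 2->2, 7->7, 5->5, 1->1, 10->10, 8->8, 4->4
Step 2: d_i = R_x(i) - R_y(i); compute d_i^2.
  (5-6)^2=1, (11-11)^2=0, (9-9)^2=0, (3-3)^2=0, (12-12)^2=0, (2-2)^2=0, (7-7)^2=0, (6-5)^2=1, (1-1)^2=0, (10-10)^2=0, (8-8)^2=0, (4-4)^2=0
sum(d^2) = 2.
Step 3: rho = 1 - 6*2 / (12*(12^2 - 1)) = 1 - 12/1716 = 0.993007.
Step 4: Under H0, t = rho * sqrt((n-2)/(1-rho^2)) = 26.5990 ~ t(10).
Step 5: Two-sided p-value from the t-distribution with 10 df = 0.000000.
Step 6: alpha = 0.05. reject H0.

rho = 0.9930, p = 0.000000, reject H0 at alpha = 0.05.


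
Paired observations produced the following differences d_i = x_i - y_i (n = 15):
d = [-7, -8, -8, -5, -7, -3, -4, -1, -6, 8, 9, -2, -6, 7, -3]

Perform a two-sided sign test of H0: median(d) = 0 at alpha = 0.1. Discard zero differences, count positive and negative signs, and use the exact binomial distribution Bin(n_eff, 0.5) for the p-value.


Step 1: Discard zero differences. Original n = 15; n_eff = number of nonzero differences = 15.
Nonzero differences (with sign): -7, -8, -8, -5, -7, -3, -4, -1, -6, +8, +9, -2, -6, +7, -3
Step 2: Count signs: positive = 3, negative = 12.
Step 3: Under H0: P(positive) = 0.5, so the number of positives S ~ Bin(15, 0.5).
Step 4: Two-sided exact p-value = sum of Bin(15,0.5) probabilities at or below the observed probability = 0.035156.
Step 5: alpha = 0.1. reject H0.

n_eff = 15, pos = 3, neg = 12, p = 0.035156, reject H0.


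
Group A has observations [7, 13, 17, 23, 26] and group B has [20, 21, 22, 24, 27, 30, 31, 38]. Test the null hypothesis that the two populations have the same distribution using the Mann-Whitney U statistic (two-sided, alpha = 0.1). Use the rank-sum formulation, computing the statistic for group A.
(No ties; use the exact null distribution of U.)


Step 1: Combine and sort all 13 observations; assign midranks.
sorted (value, group): (7,X), (13,X), (17,X), (20,Y), (21,Y), (22,Y), (23,X), (24,Y), (26,X), (27,Y), (30,Y), (31,Y), (38,Y)
ranks: 7->1, 13->2, 17->3, 20->4, 21->5, 22->6, 23->7, 24->8, 26->9, 27->10, 30->11, 31->12, 38->13
Step 2: Rank sum for X: R1 = 1 + 2 + 3 + 7 + 9 = 22.
Step 3: U_X = R1 - n1(n1+1)/2 = 22 - 5*6/2 = 22 - 15 = 7.
       U_Y = n1*n2 - U_X = 40 - 7 = 33.
Step 4: No ties, so the exact null distribution of U (based on enumerating the C(13,5) = 1287 equally likely rank assignments) gives the two-sided p-value.
Step 5: p-value = 0.065268; compare to alpha = 0.1. reject H0.

U_X = 7, p = 0.065268, reject H0 at alpha = 0.1.


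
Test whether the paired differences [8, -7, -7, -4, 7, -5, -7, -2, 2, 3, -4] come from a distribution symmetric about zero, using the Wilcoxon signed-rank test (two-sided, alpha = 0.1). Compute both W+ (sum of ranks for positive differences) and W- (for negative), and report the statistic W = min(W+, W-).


Step 1: Drop any zero differences (none here) and take |d_i|.
|d| = [8, 7, 7, 4, 7, 5, 7, 2, 2, 3, 4]
Step 2: Midrank |d_i| (ties get averaged ranks).
ranks: |8|->11, |7|->8.5, |7|->8.5, |4|->4.5, |7|->8.5, |5|->6, |7|->8.5, |2|->1.5, |2|->1.5, |3|->3, |4|->4.5
Step 3: Attach original signs; sum ranks with positive sign and with negative sign.
W+ = 11 + 8.5 + 1.5 + 3 = 24
W- = 8.5 + 8.5 + 4.5 + 6 + 8.5 + 1.5 + 4.5 = 42
(Check: W+ + W- = 66 should equal n(n+1)/2 = 66.)
Step 4: Test statistic W = min(W+, W-) = 24.
Step 5: Ties in |d|, so use the tie-corrected normal approximation.
        E[W] = n(n+1)/4 = 11*12/4 = 33.
        Tie groups: |d|=2 (t=2), |d|=4 (t=2), |d|=7 (t=4); sum(t^3 - t) = 72.
        Var[W] = n(n+1)(2n+1)/24 - sum(t^3-t)/48 = 3036/24 - 72/48 = 125.
        z = (W - E[W]) / sqrt(Var[W]) = (24 - 33) / 11.1803 = -0.8050.
        Two-sided p = 2*Phi(z) = 0.420829.
Step 6: alpha = 0.1. fail to reject H0.

W+ = 24, W- = 42, W = min = 24, p = 0.420829, fail to reject H0.


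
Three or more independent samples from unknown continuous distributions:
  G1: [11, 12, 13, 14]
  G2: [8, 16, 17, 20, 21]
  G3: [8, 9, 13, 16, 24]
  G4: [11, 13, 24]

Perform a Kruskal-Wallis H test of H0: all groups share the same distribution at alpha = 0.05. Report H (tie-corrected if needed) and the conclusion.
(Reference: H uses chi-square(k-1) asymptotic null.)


Step 1: Combine all N = 17 observations and assign midranks.
sorted (value, group, rank): (8,G2,1.5), (8,G3,1.5), (9,G3,3), (11,G1,4.5), (11,G4,4.5), (12,G1,6), (13,G1,8), (13,G3,8), (13,G4,8), (14,G1,10), (16,G2,11.5), (16,G3,11.5), (17,G2,13), (20,G2,14), (21,G2,15), (24,G3,16.5), (24,G4,16.5)
Step 2: Sum ranks within each group.
R_1 = 28.5 (n_1 = 4)
R_2 = 55 (n_2 = 5)
R_3 = 40.5 (n_3 = 5)
R_4 = 29 (n_4 = 3)
Step 3: H = 12/(N(N+1)) * sum(R_i^2/n_i) - 3(N+1)
     = 12/(17*18) * (28.5^2/4 + 55^2/5 + 40.5^2/5 + 29^2/3) - 3*18
     = 0.039216 * 1416.45 - 54
     = 1.546895.
Step 4: Ties present; correction factor C = 1 - 48/(17^3 - 17) = 0.990196. Corrected H = 1.546895 / 0.990196 = 1.562211.
Step 5: Under H0, H ~ chi^2(3); p-value = 0.667988.
Step 6: alpha = 0.05. fail to reject H0.

H = 1.5622, df = 3, p = 0.667988, fail to reject H0.


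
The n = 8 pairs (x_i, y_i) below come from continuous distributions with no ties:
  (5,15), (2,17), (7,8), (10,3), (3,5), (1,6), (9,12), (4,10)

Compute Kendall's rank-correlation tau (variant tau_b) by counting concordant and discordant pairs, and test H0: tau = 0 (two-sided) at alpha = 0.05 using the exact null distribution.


Step 1: Enumerate the 28 unordered pairs (i,j) with i<j and classify each by sign(x_j-x_i) * sign(y_j-y_i).
  (1,2):dx=-3,dy=+2->D; (1,3):dx=+2,dy=-7->D; (1,4):dx=+5,dy=-12->D; (1,5):dx=-2,dy=-10->C
  (1,6):dx=-4,dy=-9->C; (1,7):dx=+4,dy=-3->D; (1,8):dx=-1,dy=-5->C; (2,3):dx=+5,dy=-9->D
  (2,4):dx=+8,dy=-14->D; (2,5):dx=+1,dy=-12->D; (2,6):dx=-1,dy=-11->C; (2,7):dx=+7,dy=-5->D
  (2,8):dx=+2,dy=-7->D; (3,4):dx=+3,dy=-5->D; (3,5):dx=-4,dy=-3->C; (3,6):dx=-6,dy=-2->C
  (3,7):dx=+2,dy=+4->C; (3,8):dx=-3,dy=+2->D; (4,5):dx=-7,dy=+2->D; (4,6):dx=-9,dy=+3->D
  (4,7):dx=-1,dy=+9->D; (4,8):dx=-6,dy=+7->D; (5,6):dx=-2,dy=+1->D; (5,7):dx=+6,dy=+7->C
  (5,8):dx=+1,dy=+5->C; (6,7):dx=+8,dy=+6->C; (6,8):dx=+3,dy=+4->C; (7,8):dx=-5,dy=-2->C
Step 2: C = 12, D = 16, total pairs = 28.
Step 3: tau = (C - D)/(n(n-1)/2) = (12 - 16)/28 = -0.142857.
Step 4: Exact two-sided p-value (enumerate n! = 40320 permutations of y under H0): p = 0.719544.
Step 5: alpha = 0.05. fail to reject H0.

tau_b = -0.1429 (C=12, D=16), p = 0.719544, fail to reject H0.


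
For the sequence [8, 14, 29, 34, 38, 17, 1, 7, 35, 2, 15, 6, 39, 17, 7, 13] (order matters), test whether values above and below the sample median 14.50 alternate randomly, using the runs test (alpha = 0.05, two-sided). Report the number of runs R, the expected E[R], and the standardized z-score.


Step 1: Compute median = 14.50; label A = above, B = below.
Labels in order: BBAAAABBABABAABB  (n_A = 8, n_B = 8)
Step 2: Count runs R = 9.
Step 3: Under H0 (random ordering), E[R] = 2*n_A*n_B/(n_A+n_B) + 1 = 2*8*8/16 + 1 = 9.0000.
        Var[R] = 2*n_A*n_B*(2*n_A*n_B - n_A - n_B) / ((n_A+n_B)^2 * (n_A+n_B-1)) = 14336/3840 = 3.7333.
        SD[R] = 1.9322.
Step 4: R = E[R], so z = 0 with no continuity correction.
Step 5: Two-sided p-value via normal approximation = 2*(1 - Phi(|z|)) = 1.000000.
Step 6: alpha = 0.05. fail to reject H0.

R = 9, z = 0.0000, p = 1.000000, fail to reject H0.


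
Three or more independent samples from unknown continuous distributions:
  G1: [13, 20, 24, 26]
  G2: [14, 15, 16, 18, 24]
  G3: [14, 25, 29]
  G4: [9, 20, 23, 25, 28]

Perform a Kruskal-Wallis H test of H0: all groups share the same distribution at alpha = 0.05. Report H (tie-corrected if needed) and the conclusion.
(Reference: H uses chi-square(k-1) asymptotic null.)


Step 1: Combine all N = 17 observations and assign midranks.
sorted (value, group, rank): (9,G4,1), (13,G1,2), (14,G2,3.5), (14,G3,3.5), (15,G2,5), (16,G2,6), (18,G2,7), (20,G1,8.5), (20,G4,8.5), (23,G4,10), (24,G1,11.5), (24,G2,11.5), (25,G3,13.5), (25,G4,13.5), (26,G1,15), (28,G4,16), (29,G3,17)
Step 2: Sum ranks within each group.
R_1 = 37 (n_1 = 4)
R_2 = 33 (n_2 = 5)
R_3 = 34 (n_3 = 3)
R_4 = 49 (n_4 = 5)
Step 3: H = 12/(N(N+1)) * sum(R_i^2/n_i) - 3(N+1)
     = 12/(17*18) * (37^2/4 + 33^2/5 + 34^2/3 + 49^2/5) - 3*18
     = 0.039216 * 1425.58 - 54
     = 1.905229.
Step 4: Ties present; correction factor C = 1 - 24/(17^3 - 17) = 0.995098. Corrected H = 1.905229 / 0.995098 = 1.914614.
Step 5: Under H0, H ~ chi^2(3); p-value = 0.590317.
Step 6: alpha = 0.05. fail to reject H0.

H = 1.9146, df = 3, p = 0.590317, fail to reject H0.


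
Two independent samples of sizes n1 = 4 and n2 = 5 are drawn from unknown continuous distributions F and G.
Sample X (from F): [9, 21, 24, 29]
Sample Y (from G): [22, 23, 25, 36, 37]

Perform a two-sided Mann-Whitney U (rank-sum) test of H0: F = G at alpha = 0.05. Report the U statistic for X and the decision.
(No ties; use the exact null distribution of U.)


Step 1: Combine and sort all 9 observations; assign midranks.
sorted (value, group): (9,X), (21,X), (22,Y), (23,Y), (24,X), (25,Y), (29,X), (36,Y), (37,Y)
ranks: 9->1, 21->2, 22->3, 23->4, 24->5, 25->6, 29->7, 36->8, 37->9
Step 2: Rank sum for X: R1 = 1 + 2 + 5 + 7 = 15.
Step 3: U_X = R1 - n1(n1+1)/2 = 15 - 4*5/2 = 15 - 10 = 5.
       U_Y = n1*n2 - U_X = 20 - 5 = 15.
Step 4: No ties, so the exact null distribution of U (based on enumerating the C(9,4) = 126 equally likely rank assignments) gives the two-sided p-value.
Step 5: p-value = 0.285714; compare to alpha = 0.05. fail to reject H0.

U_X = 5, p = 0.285714, fail to reject H0 at alpha = 0.05.


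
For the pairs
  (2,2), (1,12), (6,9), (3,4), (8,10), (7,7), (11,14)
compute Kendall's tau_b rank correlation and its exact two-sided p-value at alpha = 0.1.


Step 1: Enumerate the 21 unordered pairs (i,j) with i<j and classify each by sign(x_j-x_i) * sign(y_j-y_i).
  (1,2):dx=-1,dy=+10->D; (1,3):dx=+4,dy=+7->C; (1,4):dx=+1,dy=+2->C; (1,5):dx=+6,dy=+8->C
  (1,6):dx=+5,dy=+5->C; (1,7):dx=+9,dy=+12->C; (2,3):dx=+5,dy=-3->D; (2,4):dx=+2,dy=-8->D
  (2,5):dx=+7,dy=-2->D; (2,6):dx=+6,dy=-5->D; (2,7):dx=+10,dy=+2->C; (3,4):dx=-3,dy=-5->C
  (3,5):dx=+2,dy=+1->C; (3,6):dx=+1,dy=-2->D; (3,7):dx=+5,dy=+5->C; (4,5):dx=+5,dy=+6->C
  (4,6):dx=+4,dy=+3->C; (4,7):dx=+8,dy=+10->C; (5,6):dx=-1,dy=-3->C; (5,7):dx=+3,dy=+4->C
  (6,7):dx=+4,dy=+7->C
Step 2: C = 15, D = 6, total pairs = 21.
Step 3: tau = (C - D)/(n(n-1)/2) = (15 - 6)/21 = 0.428571.
Step 4: Exact two-sided p-value (enumerate n! = 5040 permutations of y under H0): p = 0.238889.
Step 5: alpha = 0.1. fail to reject H0.

tau_b = 0.4286 (C=15, D=6), p = 0.238889, fail to reject H0.
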